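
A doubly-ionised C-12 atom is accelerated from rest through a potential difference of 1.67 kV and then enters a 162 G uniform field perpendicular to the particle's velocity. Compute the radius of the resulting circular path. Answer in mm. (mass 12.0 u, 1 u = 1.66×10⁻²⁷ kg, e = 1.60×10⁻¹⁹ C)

The kinetic energy gained is K = qV = (2×1.60×10^-19)(1670) = 5.34×10^-16 J.
v = √(2K/m) = 2.32×10^5 m/s.
r = mv/(qB) = (1.99×10^-26)(2.32×10^5) / [(2×1.60×10^-19)(0.0162)] = 0.890 m.

r ≈ 890 mm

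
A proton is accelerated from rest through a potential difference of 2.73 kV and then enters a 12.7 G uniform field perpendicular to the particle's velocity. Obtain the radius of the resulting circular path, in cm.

r ≈ 594 cm

The kinetic energy gained is K = qV = (1×1.60×10^-19)(2730) = 4.37×10^-16 J.
v = √(2K/m) = 7.23×10^5 m/s.
r = mv/(qB) = (1.67×10^-27)(7.23×10^5) / [(1×1.60×10^-19)(1.27×10^-3)] = 5.94 m.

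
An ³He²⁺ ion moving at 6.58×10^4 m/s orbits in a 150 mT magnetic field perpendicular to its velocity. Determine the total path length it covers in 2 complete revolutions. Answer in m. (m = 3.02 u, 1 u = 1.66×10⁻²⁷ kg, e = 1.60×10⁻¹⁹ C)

L ≈ 0.0864 m

r = mv/(qB) = 6.87×10^-3 m, so one revolution covers 2πr = 0.0432 m.
In 2 revolutions: L = 2·2πr = 0.0864 m.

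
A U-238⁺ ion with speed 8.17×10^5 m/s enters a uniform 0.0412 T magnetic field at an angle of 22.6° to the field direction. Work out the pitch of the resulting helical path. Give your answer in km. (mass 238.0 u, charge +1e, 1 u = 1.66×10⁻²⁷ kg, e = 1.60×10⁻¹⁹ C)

The velocity component along B is v∥ = v cos22.6° = 7.54×10^5 m/s.
The cyclotron period T = 2πm/(qB) = 3.77×10^-4 s is set by m, q, B alone.
Pitch = v∥·T = (7.54×10^5)(3.77×10^-4) = 284 m.

pitch ≈ 0.284 km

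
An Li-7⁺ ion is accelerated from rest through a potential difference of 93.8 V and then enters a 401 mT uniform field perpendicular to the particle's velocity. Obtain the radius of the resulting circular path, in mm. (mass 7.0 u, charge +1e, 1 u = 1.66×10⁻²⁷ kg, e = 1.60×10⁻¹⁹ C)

r ≈ 9.20 mm

The kinetic energy gained is K = qV = (1×1.60×10^-19)(93.8) = 1.50×10^-17 J.
v = √(2K/m) = 5.08×10^4 m/s.
r = mv/(qB) = (1.16×10^-26)(5.08×10^4) / [(1×1.60×10^-19)(0.401)] = 9.20×10^-3 m.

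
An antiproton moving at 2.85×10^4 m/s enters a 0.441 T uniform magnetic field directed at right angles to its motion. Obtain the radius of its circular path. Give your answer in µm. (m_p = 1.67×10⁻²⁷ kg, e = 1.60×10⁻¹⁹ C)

The magnetic force provides the centripetal force: qvB = mv²/r, so r = mv/(qB).
r = (1.67×10^-27 kg)(2.85×10^4 m/s) / [(1×1.60×10^-19 C)(0.441 T)] = 6.75×10^-4 m.

r ≈ 675 µm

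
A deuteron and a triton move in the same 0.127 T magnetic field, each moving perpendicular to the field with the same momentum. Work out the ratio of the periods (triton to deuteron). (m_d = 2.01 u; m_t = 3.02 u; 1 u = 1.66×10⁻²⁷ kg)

ratio ≈ 1.50

T = 2πm/(qB) is independent of speed, so T₂/T₁ = (m₂/q₂)/(m₁/q₁).
T_{triton}/T_{deuteron} = (5.01×10^-27/1e) / (3.34×10^-27/1e) = 1.50.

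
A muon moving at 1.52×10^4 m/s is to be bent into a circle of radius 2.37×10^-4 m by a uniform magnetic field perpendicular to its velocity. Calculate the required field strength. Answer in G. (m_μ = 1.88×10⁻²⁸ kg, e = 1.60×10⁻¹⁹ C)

qvB = mv²/r gives B = mv/(qr).
B = (1.88×10^-28)(1.52×10^4) / [(1×1.60×10^-19)(2.37×10^-4)] = 0.0754 T.

B ≈ 754 G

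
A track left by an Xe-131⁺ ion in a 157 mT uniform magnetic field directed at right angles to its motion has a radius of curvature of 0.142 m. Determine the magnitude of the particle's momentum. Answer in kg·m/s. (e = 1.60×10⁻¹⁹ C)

Since qvB = mv²/r, the momentum p = mv = qBr.
p = (1×1.60×10^-19)(0.157)(0.142) = 3.57×10^-21 kg·m/s.

p ≈ 3.57×10^-21 kg·m/s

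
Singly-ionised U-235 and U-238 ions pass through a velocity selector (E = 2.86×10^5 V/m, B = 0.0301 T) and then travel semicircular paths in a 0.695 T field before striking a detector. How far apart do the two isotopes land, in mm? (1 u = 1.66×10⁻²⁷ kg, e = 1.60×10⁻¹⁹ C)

Both emerge at v = E/B₁ = 9.50×10^6 m/s.
r = mv/(qB₂), so r₁ = 33.333 m and r₂ = 33.758 m, giving Δr = 0.426 m.
After a semicircle each ion lands a diameter 2r from the entry slit, so the separation is 2Δr = 0.851 m.

Δd ≈ 851 mm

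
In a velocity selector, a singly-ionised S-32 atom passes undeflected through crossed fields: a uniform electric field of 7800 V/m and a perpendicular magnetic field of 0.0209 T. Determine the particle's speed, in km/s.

For zero net force, qE = qvB, so v = E/B.
v = (7800) / (0.0209) = 3.73×10^5 m/s.

v ≈ 373 km/s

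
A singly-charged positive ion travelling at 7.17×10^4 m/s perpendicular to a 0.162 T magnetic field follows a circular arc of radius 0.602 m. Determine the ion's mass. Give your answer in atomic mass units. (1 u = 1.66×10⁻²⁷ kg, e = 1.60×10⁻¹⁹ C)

qvB = mv²/r ⇒ m = qBr/v.
m = (1×1.60×10^-19)(0.162)(0.602) / (7.17×10^4) = 2.18×10^-25 kg = 131 u.

m ≈ 131 u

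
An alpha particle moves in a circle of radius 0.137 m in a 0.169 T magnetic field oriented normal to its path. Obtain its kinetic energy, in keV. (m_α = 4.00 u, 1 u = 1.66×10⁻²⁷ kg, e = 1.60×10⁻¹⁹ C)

K ≈ 25.8 keV

v = qBr/m = (2×1.60×10^-19)(0.169)(0.137) / (6.64×10^-27) = 1.12×10^6 m/s.
K = ½mv² = 0.5·(6.64×10^-27)·(1.12×10^6)² = 4.13×10^-15 J = 25.8 keV.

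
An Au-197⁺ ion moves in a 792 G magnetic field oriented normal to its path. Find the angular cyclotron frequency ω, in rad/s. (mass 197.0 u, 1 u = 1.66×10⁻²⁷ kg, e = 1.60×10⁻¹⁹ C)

ω ≈ 3.87×10^4 rad/s

ω = qB/m = (1×1.60×10^-19)(0.0792) / (3.27×10^-25) = 3.87×10^4 rad/s.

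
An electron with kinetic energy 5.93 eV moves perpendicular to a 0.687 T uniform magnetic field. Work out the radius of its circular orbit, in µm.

r ≈ 12.0 µm

Convert the energy: K = 5.93 eV = 9.49×10^-19 J.
v = √(2K/m) = √(2·9.49×10^-19/9.11×10^-31) = 1.44×10^6 m/s.
r = mv/(qB) = (9.11×10^-31)(1.44×10^6) / [(1×1.60×10^-19)(0.687)] = 1.20×10^-5 m.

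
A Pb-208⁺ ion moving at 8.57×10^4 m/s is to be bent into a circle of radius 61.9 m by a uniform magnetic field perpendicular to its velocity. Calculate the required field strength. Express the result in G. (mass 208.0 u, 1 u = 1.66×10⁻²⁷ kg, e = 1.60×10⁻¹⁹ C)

qvB = mv²/r gives B = mv/(qr).
B = (3.45×10^-25)(8.57×10^4) / [(1×1.60×10^-19)(61.9)] = 2.99×10^-3 T.

B ≈ 29.9 G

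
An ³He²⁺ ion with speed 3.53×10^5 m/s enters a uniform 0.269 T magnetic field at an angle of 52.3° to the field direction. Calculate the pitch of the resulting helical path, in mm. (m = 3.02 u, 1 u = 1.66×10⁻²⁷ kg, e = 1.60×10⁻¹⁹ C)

The velocity component along B is v∥ = v cos52.3° = 2.16×10^5 m/s.
The cyclotron period T = 2πm/(qB) = 3.66×10^-7 s is set by m, q, B alone.
Pitch = v∥·T = (2.16×10^5)(3.66×10^-7) = 0.0790 m.

pitch ≈ 79.0 mm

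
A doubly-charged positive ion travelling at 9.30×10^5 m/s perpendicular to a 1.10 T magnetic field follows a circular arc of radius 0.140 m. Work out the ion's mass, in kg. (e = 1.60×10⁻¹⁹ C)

m ≈ 5.30×10^-26 kg

qvB = mv²/r ⇒ m = qBr/v.
m = (2×1.60×10^-19)(1.10)(0.140) / (9.30×10^5) = 5.30×10^-26 kg.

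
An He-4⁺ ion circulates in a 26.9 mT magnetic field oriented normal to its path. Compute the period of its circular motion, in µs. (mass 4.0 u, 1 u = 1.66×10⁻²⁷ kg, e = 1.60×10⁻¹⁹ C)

The cyclotron period is independent of speed: T = 2πm/(qB).
T = 2π(6.64×10^-27) / [(1×1.60×10^-19)(0.0269)] = 9.69×10^-6 s.

T ≈ 9.69 µs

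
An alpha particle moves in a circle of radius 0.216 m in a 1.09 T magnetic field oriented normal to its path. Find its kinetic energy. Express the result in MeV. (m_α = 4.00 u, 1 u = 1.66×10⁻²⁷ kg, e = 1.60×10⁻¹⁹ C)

K ≈ 2.67 MeV

v = qBr/m = (2×1.60×10^-19)(1.09)(0.216) / (6.64×10^-27) = 1.13×10^7 m/s.
K = ½mv² = 0.5·(6.64×10^-27)·(1.13×10^7)² = 4.27×10^-13 J = 2.67 MeV.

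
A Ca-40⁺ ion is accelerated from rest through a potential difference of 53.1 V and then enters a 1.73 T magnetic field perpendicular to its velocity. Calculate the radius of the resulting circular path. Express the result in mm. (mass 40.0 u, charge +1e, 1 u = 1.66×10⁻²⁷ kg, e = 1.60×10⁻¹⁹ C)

The kinetic energy gained is K = qV = (1×1.60×10^-19)(53.1) = 8.50×10^-18 J.
v = √(2K/m) = 1.60×10^4 m/s.
r = mv/(qB) = (6.64×10^-26)(1.60×10^4) / [(1×1.60×10^-19)(1.73)] = 3.84×10^-3 m.

r ≈ 3.84 mm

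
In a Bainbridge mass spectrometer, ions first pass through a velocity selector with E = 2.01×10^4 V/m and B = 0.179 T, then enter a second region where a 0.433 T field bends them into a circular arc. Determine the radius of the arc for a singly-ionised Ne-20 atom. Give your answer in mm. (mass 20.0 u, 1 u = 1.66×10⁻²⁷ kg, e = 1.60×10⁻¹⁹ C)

r ≈ 53.8 mm

The selector passes v = E/B = 2.01×10^4/0.179 = 1.12×10^5 m/s.
In the deflection region, r = mv/(qB₂) = (3.32×10^-26)(1.12×10^5) / [(1×1.60×10^-19)(0.433)] = 0.0538 m.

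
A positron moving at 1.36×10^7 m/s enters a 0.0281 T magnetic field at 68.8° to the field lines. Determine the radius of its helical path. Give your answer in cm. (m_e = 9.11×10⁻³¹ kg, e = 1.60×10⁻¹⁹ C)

Only the perpendicular component v⊥ = v sin68.8° = 1.27×10^7 m/s is bent by the field.
r = m v⊥ /(qB) = (9.11×10^-31)(1.27×10^7) / [(1×1.60×10^-19)(0.0281)] = 2.57×10^-3 m.

r ≈ 0.257 cm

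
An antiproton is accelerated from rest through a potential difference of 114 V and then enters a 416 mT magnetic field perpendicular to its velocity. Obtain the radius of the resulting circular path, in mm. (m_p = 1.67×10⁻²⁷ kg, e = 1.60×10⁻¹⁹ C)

The kinetic energy gained is K = qV = (1×1.60×10^-19)(114) = 1.82×10^-17 J.
v = √(2K/m) = 1.48×10^5 m/s.
r = mv/(qB) = (1.67×10^-27)(1.48×10^5) / [(1×1.60×10^-19)(0.416)] = 3.71×10^-3 m.

r ≈ 3.71 mm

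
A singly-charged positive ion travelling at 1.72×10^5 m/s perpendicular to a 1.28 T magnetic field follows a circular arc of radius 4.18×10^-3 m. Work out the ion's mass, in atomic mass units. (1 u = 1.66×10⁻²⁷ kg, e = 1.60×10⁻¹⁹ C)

m ≈ 3.00 u

qvB = mv²/r ⇒ m = qBr/v.
m = (1×1.60×10^-19)(1.28)(4.18×10^-3) / (1.72×10^5) = 4.98×10^-27 kg = 3.00 u.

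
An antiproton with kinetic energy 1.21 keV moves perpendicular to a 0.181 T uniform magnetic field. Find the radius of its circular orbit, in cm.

r ≈ 2.78 cm

Convert the energy: K = 1.21 keV = 1.94×10^-16 J.
v = √(2K/m) = √(2·1.94×10^-16/1.67×10^-27) = 4.82×10^5 m/s.
r = mv/(qB) = (1.67×10^-27)(4.82×10^5) / [(1×1.60×10^-19)(0.181)] = 0.0278 m.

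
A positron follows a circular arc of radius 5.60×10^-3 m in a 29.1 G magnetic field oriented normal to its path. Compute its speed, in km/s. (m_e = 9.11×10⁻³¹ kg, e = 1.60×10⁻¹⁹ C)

From qvB = mv²/r, v = qBr/m.
v = (1×1.60×10^-19)(2.91×10^-3)(5.60×10^-3) / (9.11×10^-31) = 2.86×10^6 m/s.

v ≈ 2860 km/s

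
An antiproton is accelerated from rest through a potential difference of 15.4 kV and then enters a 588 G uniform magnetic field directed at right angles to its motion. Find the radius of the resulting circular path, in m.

r ≈ 0.305 m

The kinetic energy gained is K = qV = (1×1.60×10^-19)(1.54×10^4) = 2.46×10^-15 J.
v = √(2K/m) = 1.72×10^6 m/s.
r = mv/(qB) = (1.67×10^-27)(1.72×10^6) / [(1×1.60×10^-19)(0.0588)] = 0.305 m.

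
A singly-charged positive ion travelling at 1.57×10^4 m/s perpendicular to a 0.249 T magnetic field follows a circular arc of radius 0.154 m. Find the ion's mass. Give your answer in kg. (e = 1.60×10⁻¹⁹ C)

m ≈ 3.91×10^-25 kg

qvB = mv²/r ⇒ m = qBr/v.
m = (1×1.60×10^-19)(0.249)(0.154) / (1.57×10^4) = 3.91×10^-25 kg.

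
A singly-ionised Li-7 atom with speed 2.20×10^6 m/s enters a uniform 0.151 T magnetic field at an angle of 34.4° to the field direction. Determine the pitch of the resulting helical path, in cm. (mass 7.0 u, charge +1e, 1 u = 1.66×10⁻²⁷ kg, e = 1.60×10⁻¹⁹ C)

The velocity component along B is v∥ = v cos34.4° = 1.82×10^6 m/s.
The cyclotron period T = 2πm/(qB) = 3.02×10^-6 s is set by m, q, B alone.
Pitch = v∥·T = (1.82×10^6)(3.02×10^-6) = 5.49 m.

pitch ≈ 549 cm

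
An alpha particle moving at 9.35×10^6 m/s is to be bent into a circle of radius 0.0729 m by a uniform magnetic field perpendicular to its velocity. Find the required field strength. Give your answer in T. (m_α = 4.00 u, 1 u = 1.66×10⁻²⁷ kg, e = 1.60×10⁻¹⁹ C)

B ≈ 2.66 T

qvB = mv²/r gives B = mv/(qr).
B = (6.64×10^-27)(9.35×10^6) / [(2×1.60×10^-19)(0.0729)] = 2.66 T.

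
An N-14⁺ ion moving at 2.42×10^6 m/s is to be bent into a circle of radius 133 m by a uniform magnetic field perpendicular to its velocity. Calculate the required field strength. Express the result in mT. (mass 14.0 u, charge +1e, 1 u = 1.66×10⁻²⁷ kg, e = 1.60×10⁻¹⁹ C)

qvB = mv²/r gives B = mv/(qr).
B = (2.32×10^-26)(2.42×10^6) / [(1×1.60×10^-19)(133)] = 2.64×10^-3 T.

B ≈ 2.64 mT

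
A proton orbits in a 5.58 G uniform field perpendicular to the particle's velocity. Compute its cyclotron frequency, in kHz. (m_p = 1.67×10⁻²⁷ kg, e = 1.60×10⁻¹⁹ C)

f = qB/(2πm) = (1×1.60×10^-19)(5.58×10^-4) / [2π(1.67×10^-27)] = 8510 Hz.

f ≈ 8.51 kHz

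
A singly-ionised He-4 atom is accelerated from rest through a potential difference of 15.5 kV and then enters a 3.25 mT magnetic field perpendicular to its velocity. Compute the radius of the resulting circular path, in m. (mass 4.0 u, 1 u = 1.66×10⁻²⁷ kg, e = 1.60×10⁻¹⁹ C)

The kinetic energy gained is K = qV = (1×1.60×10^-19)(1.55×10^4) = 2.48×10^-15 J.
v = √(2K/m) = 8.64×10^5 m/s.
r = mv/(qB) = (6.64×10^-27)(8.64×10^5) / [(1×1.60×10^-19)(3.25×10^-3)] = 11.0 m.

r ≈ 11.0 m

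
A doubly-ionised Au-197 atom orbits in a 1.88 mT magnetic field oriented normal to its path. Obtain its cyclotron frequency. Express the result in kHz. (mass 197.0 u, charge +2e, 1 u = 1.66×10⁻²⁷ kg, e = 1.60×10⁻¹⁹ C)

f ≈ 0.293 kHz

f = qB/(2πm) = (2×1.60×10^-19)(1.88×10^-3) / [2π(3.27×10^-25)] = 293 Hz.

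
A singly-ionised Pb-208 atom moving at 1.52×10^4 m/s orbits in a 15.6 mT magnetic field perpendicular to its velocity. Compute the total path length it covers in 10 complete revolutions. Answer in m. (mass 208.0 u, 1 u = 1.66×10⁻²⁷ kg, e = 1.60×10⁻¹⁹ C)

L ≈ 132 m

r = mv/(qB) = 2.10 m, so one revolution covers 2πr = 13.2 m.
In 10 revolutions: L = 10·2πr = 132 m.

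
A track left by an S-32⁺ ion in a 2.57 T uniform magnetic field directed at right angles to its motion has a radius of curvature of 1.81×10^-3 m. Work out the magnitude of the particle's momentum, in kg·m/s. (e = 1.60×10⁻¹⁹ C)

p ≈ 7.44×10^-22 kg·m/s

Since qvB = mv²/r, the momentum p = mv = qBr.
p = (1×1.60×10^-19)(2.57)(1.81×10^-3) = 7.44×10^-22 kg·m/s.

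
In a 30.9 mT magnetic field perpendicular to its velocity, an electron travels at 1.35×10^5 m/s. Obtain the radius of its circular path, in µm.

The magnetic force provides the centripetal force: qvB = mv²/r, so r = mv/(qB).
r = (9.11×10^-31 kg)(1.35×10^5 m/s) / [(1×1.60×10^-19 C)(0.0309 T)] = 2.49×10^-5 m.

r ≈ 24.9 µm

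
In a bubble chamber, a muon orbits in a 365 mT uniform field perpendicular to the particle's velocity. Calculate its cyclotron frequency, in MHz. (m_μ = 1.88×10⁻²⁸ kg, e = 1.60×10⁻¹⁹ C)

f ≈ 49.4 MHz

f = qB/(2πm) = (1×1.60×10^-19)(0.365) / [2π(1.88×10^-28)] = 4.94×10^7 Hz.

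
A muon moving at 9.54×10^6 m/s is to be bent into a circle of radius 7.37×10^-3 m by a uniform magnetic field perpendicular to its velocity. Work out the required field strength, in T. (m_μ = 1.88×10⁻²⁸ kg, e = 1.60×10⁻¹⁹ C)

B ≈ 1.52 T

qvB = mv²/r gives B = mv/(qr).
B = (1.88×10^-28)(9.54×10^6) / [(1×1.60×10^-19)(7.37×10^-3)] = 1.52 T.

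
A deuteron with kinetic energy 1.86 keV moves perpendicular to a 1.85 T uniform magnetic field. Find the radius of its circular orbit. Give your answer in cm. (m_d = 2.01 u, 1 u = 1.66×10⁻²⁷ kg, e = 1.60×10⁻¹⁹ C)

r ≈ 0.476 cm

Convert the energy: K = 1.86 keV = 2.98×10^-16 J.
v = √(2K/m) = √(2·2.98×10^-16/3.34×10^-27) = 4.22×10^5 m/s.
r = mv/(qB) = (3.34×10^-27)(4.22×10^5) / [(1×1.60×10^-19)(1.85)] = 4.76×10^-3 m.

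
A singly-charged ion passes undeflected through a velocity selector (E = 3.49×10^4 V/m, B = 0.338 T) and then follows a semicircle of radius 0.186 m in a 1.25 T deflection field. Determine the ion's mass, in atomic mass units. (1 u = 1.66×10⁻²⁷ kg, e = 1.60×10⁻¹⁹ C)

m ≈ 217 u

v = E/B₁ = 1.03×10^5 m/s.
From r = mv/(qB₂), m = qB₂r/v = (1×1.60×10^-19)(1.25)(0.186) / (1.03×10^5) = 3.60×10^-25 kg.
In atomic mass units: m = 3.60×10^-25 / 1.66×10^-27 = 217 u.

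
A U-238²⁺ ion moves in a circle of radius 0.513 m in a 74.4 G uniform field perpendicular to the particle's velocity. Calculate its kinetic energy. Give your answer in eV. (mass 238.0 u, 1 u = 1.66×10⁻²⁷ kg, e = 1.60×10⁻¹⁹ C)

K ≈ 11.8 eV

v = qBr/m = (2×1.60×10^-19)(7.44×10^-3)(0.513) / (3.95×10^-25) = 3090 m/s.
K = ½mv² = 0.5·(3.95×10^-25)·(3090)² = 1.89×10^-18 J = 11.8 eV.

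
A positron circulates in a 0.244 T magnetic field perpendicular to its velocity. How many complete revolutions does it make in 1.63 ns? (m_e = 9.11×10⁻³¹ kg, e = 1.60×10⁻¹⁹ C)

N = 11

T = 2πm/(qB) = 2π(9.11×10^-31) / [(1×1.60×10^-19)(0.244)] = 1.4662×10^-10 s.
N = t/T = 1.63×10^-9 / 1.4662×10^-10 ≈ 11.12, so 11 complete revolutions.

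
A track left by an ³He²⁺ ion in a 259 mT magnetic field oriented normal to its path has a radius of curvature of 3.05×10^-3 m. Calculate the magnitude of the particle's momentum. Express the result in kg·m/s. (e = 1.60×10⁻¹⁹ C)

Since qvB = mv²/r, the momentum p = mv = qBr.
p = (2×1.60×10^-19)(0.259)(3.05×10^-3) = 2.53×10^-22 kg·m/s.

p ≈ 2.53×10^-22 kg·m/s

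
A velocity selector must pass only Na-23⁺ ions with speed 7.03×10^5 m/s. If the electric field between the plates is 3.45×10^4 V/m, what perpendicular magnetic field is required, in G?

B ≈ 491 G

qE = qvB ⇒ B = E/v = (3.45×10^4) / (7.03×10^5) = 0.0491 T.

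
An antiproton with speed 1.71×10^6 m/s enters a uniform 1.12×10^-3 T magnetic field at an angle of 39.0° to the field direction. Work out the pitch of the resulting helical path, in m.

The velocity component along B is v∥ = v cos39.0° = 1.33×10^6 m/s.
The cyclotron period T = 2πm/(qB) = 5.86×10^-5 s is set by m, q, B alone.
Pitch = v∥·T = (1.33×10^6)(5.86×10^-5) = 77.8 m.

pitch ≈ 77.8 m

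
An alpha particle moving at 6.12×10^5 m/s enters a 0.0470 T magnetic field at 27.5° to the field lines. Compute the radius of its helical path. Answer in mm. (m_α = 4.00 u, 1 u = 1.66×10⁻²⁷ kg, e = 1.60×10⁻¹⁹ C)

r ≈ 125 mm

Only the perpendicular component v⊥ = v sin27.5° = 2.83×10^5 m/s is bent by the field.
r = m v⊥ /(qB) = (6.64×10^-27)(2.83×10^5) / [(2×1.60×10^-19)(0.0470)] = 0.125 m.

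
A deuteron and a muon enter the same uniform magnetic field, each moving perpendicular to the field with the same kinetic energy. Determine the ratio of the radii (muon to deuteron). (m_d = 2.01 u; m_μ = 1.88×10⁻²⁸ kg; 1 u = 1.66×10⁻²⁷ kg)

ratio ≈ 0.237

r = √(2mK)/(qB) ⇒ at equal K, r ∝ √m/q.
r_{muon}/r_{deuteron} = 0.237.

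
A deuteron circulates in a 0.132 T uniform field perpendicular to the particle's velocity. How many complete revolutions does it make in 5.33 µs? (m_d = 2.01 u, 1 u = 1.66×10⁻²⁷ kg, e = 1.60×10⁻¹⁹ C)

N = 5

T = 2πm/(qB) = 2π(3.3366×10^-27) / [(1×1.60×10^-19)(0.132)] = 9.9264×10^-7 s.
N = t/T = 5.33×10^-6 / 9.9264×10^-7 ≈ 5.37, so 5 complete revolutions.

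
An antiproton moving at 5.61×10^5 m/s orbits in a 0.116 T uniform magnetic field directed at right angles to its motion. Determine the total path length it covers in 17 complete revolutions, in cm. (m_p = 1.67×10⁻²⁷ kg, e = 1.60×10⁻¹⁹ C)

L ≈ 539 cm

r = mv/(qB) = 0.0505 m, so one revolution covers 2πr = 0.317 m.
In 17 revolutions: L = 17·2πr = 5.39 m.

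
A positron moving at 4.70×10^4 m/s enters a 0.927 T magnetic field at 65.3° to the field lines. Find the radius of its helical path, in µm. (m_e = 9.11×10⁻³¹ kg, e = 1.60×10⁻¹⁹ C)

r ≈ 0.262 µm

Only the perpendicular component v⊥ = v sin65.3° = 4.27×10^4 m/s is bent by the field.
r = m v⊥ /(qB) = (9.11×10^-31)(4.27×10^4) / [(1×1.60×10^-19)(0.927)] = 2.62×10^-7 m.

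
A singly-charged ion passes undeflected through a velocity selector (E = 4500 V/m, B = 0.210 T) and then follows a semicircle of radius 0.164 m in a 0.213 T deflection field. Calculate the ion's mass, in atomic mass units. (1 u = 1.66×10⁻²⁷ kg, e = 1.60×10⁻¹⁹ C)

v = E/B₁ = 2.14×10^4 m/s.
From r = mv/(qB₂), m = qB₂r/v = (1×1.60×10^-19)(0.213)(0.164) / (2.14×10^4) = 2.61×10^-25 kg.
In atomic mass units: m = 2.61×10^-25 / 1.66×10^-27 = 157 u.

m ≈ 157 u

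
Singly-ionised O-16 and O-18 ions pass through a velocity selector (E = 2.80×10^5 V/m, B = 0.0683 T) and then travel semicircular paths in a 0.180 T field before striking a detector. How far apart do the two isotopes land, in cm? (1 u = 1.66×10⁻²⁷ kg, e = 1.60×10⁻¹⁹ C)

Δd ≈ 94.5 cm

Both emerge at v = E/B₁ = 4.10×10^6 m/s.
r = mv/(qB₂), so r₁ = 3.781 m and r₂ = 4.253 m, giving Δr = 0.473 m.
After a semicircle each ion lands a diameter 2r from the entry slit, so the separation is 2Δr = 0.945 m.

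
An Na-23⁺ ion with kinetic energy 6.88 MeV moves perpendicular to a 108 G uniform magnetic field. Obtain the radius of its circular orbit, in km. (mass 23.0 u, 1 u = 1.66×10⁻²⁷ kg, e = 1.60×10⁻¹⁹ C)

Convert the energy: K = 6.88 MeV = 1.10×10^-12 J.
v = √(2K/m) = √(2·1.10×10^-12/3.82×10^-26) = 7.59×10^6 m/s.
r = mv/(qB) = (3.82×10^-26)(7.59×10^6) / [(1×1.60×10^-19)(0.0108)] = 168 m.

r ≈ 0.168 km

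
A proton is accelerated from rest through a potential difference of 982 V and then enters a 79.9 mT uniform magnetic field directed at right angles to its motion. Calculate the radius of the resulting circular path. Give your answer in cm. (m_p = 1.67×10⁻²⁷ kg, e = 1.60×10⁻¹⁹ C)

The kinetic energy gained is K = qV = (1×1.60×10^-19)(982) = 1.57×10^-16 J.
v = √(2K/m) = 4.34×10^5 m/s.
r = mv/(qB) = (1.67×10^-27)(4.34×10^5) / [(1×1.60×10^-19)(0.0799)] = 0.0567 m.

r ≈ 5.67 cm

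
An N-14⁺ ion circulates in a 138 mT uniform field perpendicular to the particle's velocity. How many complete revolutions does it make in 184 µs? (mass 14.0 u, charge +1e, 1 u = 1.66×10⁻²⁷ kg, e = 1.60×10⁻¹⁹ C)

N = 27

T = 2πm/(qB) = 2π(2.324×10^-26) / [(1×1.60×10^-19)(0.138)] = 6.6133×10^-6 s.
N = t/T = 1.84×10^-4 / 6.6133×10^-6 ≈ 27.82, so 27 complete revolutions.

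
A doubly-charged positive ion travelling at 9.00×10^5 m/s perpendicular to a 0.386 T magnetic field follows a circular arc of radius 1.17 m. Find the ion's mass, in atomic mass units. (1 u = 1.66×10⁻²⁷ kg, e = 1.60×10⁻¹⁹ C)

m ≈ 96.7 u

qvB = mv²/r ⇒ m = qBr/v.
m = (2×1.60×10^-19)(0.386)(1.17) / (9.00×10^5) = 1.61×10^-25 kg = 96.7 u.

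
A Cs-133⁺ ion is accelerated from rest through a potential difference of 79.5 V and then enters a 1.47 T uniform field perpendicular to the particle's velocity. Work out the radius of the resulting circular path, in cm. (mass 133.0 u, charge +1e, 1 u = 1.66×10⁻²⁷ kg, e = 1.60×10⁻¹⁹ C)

r ≈ 1.01 cm

The kinetic energy gained is K = qV = (1×1.60×10^-19)(79.5) = 1.27×10^-17 J.
v = √(2K/m) = 1.07×10^4 m/s.
r = mv/(qB) = (2.21×10^-25)(1.07×10^4) / [(1×1.60×10^-19)(1.47)] = 0.0101 m.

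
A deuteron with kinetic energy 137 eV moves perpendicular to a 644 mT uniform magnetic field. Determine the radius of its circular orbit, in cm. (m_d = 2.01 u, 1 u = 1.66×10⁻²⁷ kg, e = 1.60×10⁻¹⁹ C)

Convert the energy: K = 137 eV = 2.19×10^-17 J.
v = √(2K/m) = √(2·2.19×10^-17/3.34×10^-27) = 1.15×10^5 m/s.
r = mv/(qB) = (3.34×10^-27)(1.15×10^5) / [(1×1.60×10^-19)(0.644)] = 3.71×10^-3 m.

r ≈ 0.371 cm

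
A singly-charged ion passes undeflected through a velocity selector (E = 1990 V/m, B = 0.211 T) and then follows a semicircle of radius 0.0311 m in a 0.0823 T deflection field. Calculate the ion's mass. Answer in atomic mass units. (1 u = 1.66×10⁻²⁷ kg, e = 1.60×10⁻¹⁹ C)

m ≈ 26.2 u

v = E/B₁ = 9430 m/s.
From r = mv/(qB₂), m = qB₂r/v = (1×1.60×10^-19)(0.0823)(0.0311) / (9430) = 4.34×10^-26 kg.
In atomic mass units: m = 4.34×10^-26 / 1.66×10^-27 = 26.2 u.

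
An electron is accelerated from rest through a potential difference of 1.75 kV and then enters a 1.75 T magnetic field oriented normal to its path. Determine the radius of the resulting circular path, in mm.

r ≈ 0.0807 mm

The kinetic energy gained is K = qV = (1×1.60×10^-19)(1750) = 2.80×10^-16 J.
v = √(2K/m) = 2.48×10^7 m/s.
r = mv/(qB) = (9.11×10^-31)(2.48×10^7) / [(1×1.60×10^-19)(1.75)] = 8.07×10^-5 m.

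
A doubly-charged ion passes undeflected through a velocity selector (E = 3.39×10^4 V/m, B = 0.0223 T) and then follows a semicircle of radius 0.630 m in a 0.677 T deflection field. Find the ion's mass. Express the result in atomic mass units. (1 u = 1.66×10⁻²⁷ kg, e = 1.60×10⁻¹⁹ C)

m ≈ 54.1 u

v = E/B₁ = 1.52×10^6 m/s.
From r = mv/(qB₂), m = qB₂r/v = (2×1.60×10^-19)(0.677)(0.630) / (1.52×10^6) = 8.98×10^-26 kg.
In atomic mass units: m = 8.98×10^-26 / 1.66×10^-27 = 54.1 u.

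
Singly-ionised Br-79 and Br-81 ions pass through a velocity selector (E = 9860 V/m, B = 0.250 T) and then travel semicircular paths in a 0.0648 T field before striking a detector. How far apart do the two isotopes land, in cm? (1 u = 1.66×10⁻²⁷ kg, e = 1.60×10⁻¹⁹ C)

Both emerge at v = E/B₁ = 3.94×10^4 m/s.
r = mv/(qB₂), so r₁ = 0.4989 m and r₂ = 0.5115 m, giving Δr = 0.0126 m.
After a semicircle each ion lands a diameter 2r from the entry slit, so the separation is 2Δr = 0.0253 m.

Δd ≈ 2.53 cm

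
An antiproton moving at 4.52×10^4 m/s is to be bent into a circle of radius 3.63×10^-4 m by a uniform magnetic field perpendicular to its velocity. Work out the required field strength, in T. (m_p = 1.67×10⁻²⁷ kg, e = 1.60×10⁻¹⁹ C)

B ≈ 1.30 T

qvB = mv²/r gives B = mv/(qr).
B = (1.67×10^-27)(4.52×10^4) / [(1×1.60×10^-19)(3.63×10^-4)] = 1.30 T.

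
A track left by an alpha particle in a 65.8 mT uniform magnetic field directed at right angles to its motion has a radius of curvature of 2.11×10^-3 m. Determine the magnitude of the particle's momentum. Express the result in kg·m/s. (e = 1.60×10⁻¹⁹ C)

Since qvB = mv²/r, the momentum p = mv = qBr.
p = (2×1.60×10^-19)(0.0658)(2.11×10^-3) = 4.44×10^-23 kg·m/s.

p ≈ 4.44×10^-23 kg·m/s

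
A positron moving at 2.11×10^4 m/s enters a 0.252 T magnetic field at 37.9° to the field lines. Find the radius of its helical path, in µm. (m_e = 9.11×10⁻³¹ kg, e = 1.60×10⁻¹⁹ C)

r ≈ 0.293 µm

Only the perpendicular component v⊥ = v sin37.9° = 1.30×10^4 m/s is bent by the field.
r = m v⊥ /(qB) = (9.11×10^-31)(1.30×10^4) / [(1×1.60×10^-19)(0.252)] = 2.93×10^-7 m.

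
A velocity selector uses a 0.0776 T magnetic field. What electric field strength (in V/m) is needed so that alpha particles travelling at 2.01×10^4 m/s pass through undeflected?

E ≈ 1560 V/m

qE = qvB ⇒ E = vB = (2.01×10^4)(0.0776) = 1560 V/m.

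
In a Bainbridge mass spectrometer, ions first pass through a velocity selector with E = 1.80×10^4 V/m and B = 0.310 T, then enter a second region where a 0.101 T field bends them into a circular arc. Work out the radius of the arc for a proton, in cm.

r ≈ 0.600 cm

The selector passes v = E/B = 1.80×10^4/0.310 = 5.81×10^4 m/s.
In the deflection region, r = mv/(qB₂) = (1.67×10^-27)(5.81×10^4) / [(1×1.60×10^-19)(0.101)] = 6.00×10^-3 m.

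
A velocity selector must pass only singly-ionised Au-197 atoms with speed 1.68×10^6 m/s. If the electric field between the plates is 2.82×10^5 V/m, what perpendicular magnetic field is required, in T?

qE = qvB ⇒ B = E/v = (2.82×10^5) / (1.68×10^6) = 0.168 T.

B ≈ 0.168 T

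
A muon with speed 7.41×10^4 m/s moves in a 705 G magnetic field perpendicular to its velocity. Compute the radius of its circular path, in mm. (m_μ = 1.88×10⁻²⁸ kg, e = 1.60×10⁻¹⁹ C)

The magnetic force provides the centripetal force: qvB = mv²/r, so r = mv/(qB).
r = (1.88×10^-28 kg)(7.41×10^4 m/s) / [(1×1.60×10^-19 C)(0.0705 T)] = 1.23×10^-3 m.

r ≈ 1.23 mm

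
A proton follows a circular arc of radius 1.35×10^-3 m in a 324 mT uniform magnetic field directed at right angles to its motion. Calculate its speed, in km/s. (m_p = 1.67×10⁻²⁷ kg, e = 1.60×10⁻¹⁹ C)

v ≈ 41.9 km/s

From qvB = mv²/r, v = qBr/m.
v = (1×1.60×10^-19)(0.324)(1.35×10^-3) / (1.67×10^-27) = 4.19×10^4 m/s.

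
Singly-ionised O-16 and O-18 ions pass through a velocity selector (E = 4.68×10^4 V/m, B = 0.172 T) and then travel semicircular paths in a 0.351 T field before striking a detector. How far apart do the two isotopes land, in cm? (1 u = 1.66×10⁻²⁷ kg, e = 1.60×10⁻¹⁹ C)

Δd ≈ 3.22 cm

Both emerge at v = E/B₁ = 2.72×10^5 m/s.
r = mv/(qB₂), so r₁ = 0.1287 m and r₂ = 0.1448 m, giving Δr = 0.0161 m.
After a semicircle each ion lands a diameter 2r from the entry slit, so the separation is 2Δr = 0.0322 m.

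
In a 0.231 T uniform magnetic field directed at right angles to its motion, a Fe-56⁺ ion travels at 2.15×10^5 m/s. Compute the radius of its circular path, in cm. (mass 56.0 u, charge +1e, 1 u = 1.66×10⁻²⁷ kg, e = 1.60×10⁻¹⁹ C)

r ≈ 54.1 cm

The magnetic force provides the centripetal force: qvB = mv²/r, so r = mv/(qB).
r = (9.30×10^-26 kg)(2.15×10^5 m/s) / [(1×1.60×10^-19 C)(0.231 T)] = 0.541 m.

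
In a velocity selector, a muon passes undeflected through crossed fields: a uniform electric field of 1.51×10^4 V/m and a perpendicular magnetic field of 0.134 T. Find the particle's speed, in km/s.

For zero net force, qE = qvB, so v = E/B.
v = (1.51×10^4) / (0.134) = 1.13×10^5 m/s.

v ≈ 113 km/s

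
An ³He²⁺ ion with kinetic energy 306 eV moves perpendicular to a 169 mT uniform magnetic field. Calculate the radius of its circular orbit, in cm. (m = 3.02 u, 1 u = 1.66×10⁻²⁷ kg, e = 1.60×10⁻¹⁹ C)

Convert the energy: K = 306 eV = 4.90×10^-17 J.
v = √(2K/m) = √(2·4.90×10^-17/5.01×10^-27) = 1.40×10^5 m/s.
r = mv/(qB) = (5.01×10^-27)(1.40×10^5) / [(2×1.60×10^-19)(0.169)] = 0.0130 m.

r ≈ 1.30 cm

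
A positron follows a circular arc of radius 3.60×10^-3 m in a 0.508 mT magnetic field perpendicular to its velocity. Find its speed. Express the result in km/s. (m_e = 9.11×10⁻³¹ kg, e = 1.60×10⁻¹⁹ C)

v ≈ 321 km/s

From qvB = mv²/r, v = qBr/m.
v = (1×1.60×10^-19)(5.08×10^-4)(3.60×10^-3) / (9.11×10^-31) = 3.21×10^5 m/s.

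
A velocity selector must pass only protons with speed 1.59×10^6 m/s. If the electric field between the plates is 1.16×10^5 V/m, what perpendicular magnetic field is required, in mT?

B ≈ 73.0 mT

qE = qvB ⇒ B = E/v = (1.16×10^5) / (1.59×10^6) = 0.0730 T.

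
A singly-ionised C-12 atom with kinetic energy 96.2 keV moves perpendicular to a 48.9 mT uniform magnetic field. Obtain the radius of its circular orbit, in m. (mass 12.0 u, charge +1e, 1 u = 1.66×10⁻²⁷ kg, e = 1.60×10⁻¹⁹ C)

r ≈ 3.17 m

Convert the energy: K = 96.2 keV = 1.54×10^-14 J.
v = √(2K/m) = √(2·1.54×10^-14/1.99×10^-26) = 1.24×10^6 m/s.
r = mv/(qB) = (1.99×10^-26)(1.24×10^6) / [(1×1.60×10^-19)(0.0489)] = 3.17 m.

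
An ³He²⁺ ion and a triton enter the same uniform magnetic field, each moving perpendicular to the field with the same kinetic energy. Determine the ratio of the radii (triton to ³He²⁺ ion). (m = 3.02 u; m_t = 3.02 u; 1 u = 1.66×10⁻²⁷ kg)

r = √(2mK)/(qB) ⇒ at equal K, r ∝ √m/q.
r_{triton}/r_{³He²⁺ ion} = 2.00.

ratio ≈ 2.00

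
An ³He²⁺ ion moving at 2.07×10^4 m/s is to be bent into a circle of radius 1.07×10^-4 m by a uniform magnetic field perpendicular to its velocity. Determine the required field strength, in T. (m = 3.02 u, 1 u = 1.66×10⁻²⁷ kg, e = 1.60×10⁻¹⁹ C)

B ≈ 3.03 T

qvB = mv²/r gives B = mv/(qr).
B = (5.01×10^-27)(2.07×10^4) / [(2×1.60×10^-19)(1.07×10^-4)] = 3.03 T.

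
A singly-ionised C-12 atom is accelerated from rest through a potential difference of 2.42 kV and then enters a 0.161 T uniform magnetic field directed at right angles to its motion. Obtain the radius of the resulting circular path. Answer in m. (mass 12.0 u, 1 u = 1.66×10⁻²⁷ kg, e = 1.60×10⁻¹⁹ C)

The kinetic energy gained is K = qV = (1×1.60×10^-19)(2420) = 3.87×10^-16 J.
v = √(2K/m) = 1.97×10^5 m/s.
r = mv/(qB) = (1.99×10^-26)(1.97×10^5) / [(1×1.60×10^-19)(0.161)] = 0.152 m.

r ≈ 0.152 m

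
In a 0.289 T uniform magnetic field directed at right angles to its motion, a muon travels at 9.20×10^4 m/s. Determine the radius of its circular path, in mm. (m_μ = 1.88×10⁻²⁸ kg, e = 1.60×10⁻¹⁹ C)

The magnetic force provides the centripetal force: qvB = mv²/r, so r = mv/(qB).
r = (1.88×10^-28 kg)(9.20×10^4 m/s) / [(1×1.60×10^-19 C)(0.289 T)] = 3.74×10^-4 m.

r ≈ 0.374 mm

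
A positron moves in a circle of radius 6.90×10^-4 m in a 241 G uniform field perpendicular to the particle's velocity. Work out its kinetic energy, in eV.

v = qBr/m = (1×1.60×10^-19)(0.0241)(6.90×10^-4) / (9.11×10^-31) = 2.92×10^6 m/s.
K = ½mv² = 0.5·(9.11×10^-31)·(2.92×10^6)² = 3.89×10^-18 J = 24.3 eV.

K ≈ 24.3 eV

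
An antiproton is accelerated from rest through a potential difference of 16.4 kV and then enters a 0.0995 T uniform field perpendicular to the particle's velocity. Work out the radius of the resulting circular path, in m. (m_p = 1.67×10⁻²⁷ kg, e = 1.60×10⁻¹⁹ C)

r ≈ 0.186 m

The kinetic energy gained is K = qV = (1×1.60×10^-19)(1.64×10^4) = 2.62×10^-15 J.
v = √(2K/m) = 1.77×10^6 m/s.
r = mv/(qB) = (1.67×10^-27)(1.77×10^6) / [(1×1.60×10^-19)(0.0995)] = 0.186 m.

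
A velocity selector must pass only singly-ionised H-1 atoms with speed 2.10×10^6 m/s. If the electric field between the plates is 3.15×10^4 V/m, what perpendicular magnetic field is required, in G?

qE = qvB ⇒ B = E/v = (3.15×10^4) / (2.10×10^6) = 0.0150 T.

B ≈ 150 G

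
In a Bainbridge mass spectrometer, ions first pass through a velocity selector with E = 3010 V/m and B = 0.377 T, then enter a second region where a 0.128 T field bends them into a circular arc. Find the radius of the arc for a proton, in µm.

The selector passes v = E/B = 3010/0.377 = 7980 m/s.
In the deflection region, r = mv/(qB₂) = (1.67×10^-27)(7980) / [(1×1.60×10^-19)(0.128)] = 6.51×10^-4 m.

r ≈ 651 µm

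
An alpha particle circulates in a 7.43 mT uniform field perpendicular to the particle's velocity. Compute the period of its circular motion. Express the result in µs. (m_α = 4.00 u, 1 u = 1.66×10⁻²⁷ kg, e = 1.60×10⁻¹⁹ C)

The cyclotron period is independent of speed: T = 2πm/(qB).
T = 2π(6.64×10^-27) / [(2×1.60×10^-19)(7.43×10^-3)] = 1.75×10^-5 s.

T ≈ 17.5 µs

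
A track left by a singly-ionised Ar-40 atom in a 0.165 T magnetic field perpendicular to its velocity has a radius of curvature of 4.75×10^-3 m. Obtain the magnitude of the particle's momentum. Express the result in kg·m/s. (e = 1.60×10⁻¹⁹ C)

Since qvB = mv²/r, the momentum p = mv = qBr.
p = (1×1.60×10^-19)(0.165)(4.75×10^-3) = 1.25×10^-22 kg·m/s.

p ≈ 1.25×10^-22 kg·m/s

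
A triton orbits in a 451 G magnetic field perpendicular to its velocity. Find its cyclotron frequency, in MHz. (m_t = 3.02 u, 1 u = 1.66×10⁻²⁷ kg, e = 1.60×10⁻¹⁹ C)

f ≈ 0.229 MHz

f = qB/(2πm) = (1×1.60×10^-19)(0.0451) / [2π(5.01×10^-27)] = 2.29×10^5 Hz.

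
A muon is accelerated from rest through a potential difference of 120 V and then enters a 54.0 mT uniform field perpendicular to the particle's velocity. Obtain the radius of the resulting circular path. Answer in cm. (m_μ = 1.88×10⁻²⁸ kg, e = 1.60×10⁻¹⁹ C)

r ≈ 0.983 cm

The kinetic energy gained is K = qV = (1×1.60×10^-19)(120) = 1.92×10^-17 J.
v = √(2K/m) = 4.52×10^5 m/s.
r = mv/(qB) = (1.88×10^-28)(4.52×10^5) / [(1×1.60×10^-19)(0.0540)] = 9.83×10^-3 m.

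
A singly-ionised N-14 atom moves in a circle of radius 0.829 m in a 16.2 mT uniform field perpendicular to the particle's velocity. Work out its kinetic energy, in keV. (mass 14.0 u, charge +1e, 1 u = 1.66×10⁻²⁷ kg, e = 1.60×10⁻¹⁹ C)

v = qBr/m = (1×1.60×10^-19)(0.0162)(0.829) / (2.32×10^-26) = 9.25×10^4 m/s.
K = ½mv² = 0.5·(2.32×10^-26)·(9.25×10^4)² = 9.93×10^-17 J = 0.621 keV.

K ≈ 0.621 keV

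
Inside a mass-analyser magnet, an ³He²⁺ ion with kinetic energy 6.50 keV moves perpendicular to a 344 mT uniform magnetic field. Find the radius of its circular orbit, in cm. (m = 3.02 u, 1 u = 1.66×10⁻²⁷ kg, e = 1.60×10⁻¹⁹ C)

r ≈ 2.93 cm

Convert the energy: K = 6.50 keV = 1.04×10^-15 J.
v = √(2K/m) = √(2·1.04×10^-15/5.01×10^-27) = 6.44×10^5 m/s.
r = mv/(qB) = (5.01×10^-27)(6.44×10^5) / [(2×1.60×10^-19)(0.344)] = 0.0293 m.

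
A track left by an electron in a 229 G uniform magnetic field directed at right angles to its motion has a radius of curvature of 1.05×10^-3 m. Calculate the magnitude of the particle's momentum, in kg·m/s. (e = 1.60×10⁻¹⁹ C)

p ≈ 3.85×10^-24 kg·m/s

Since qvB = mv²/r, the momentum p = mv = qBr.
p = (1×1.60×10^-19)(0.0229)(1.05×10^-3) = 3.85×10^-24 kg·m/s.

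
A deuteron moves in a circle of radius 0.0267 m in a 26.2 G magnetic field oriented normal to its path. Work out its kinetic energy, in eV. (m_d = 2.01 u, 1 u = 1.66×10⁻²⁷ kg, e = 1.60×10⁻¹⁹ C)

K ≈ 0.117 eV

v = qBr/m = (1×1.60×10^-19)(2.62×10^-3)(0.0267) / (3.34×10^-27) = 3350 m/s.
K = ½mv² = 0.5·(3.34×10^-27)·(3350)² = 1.88×10^-20 J = 0.117 eV.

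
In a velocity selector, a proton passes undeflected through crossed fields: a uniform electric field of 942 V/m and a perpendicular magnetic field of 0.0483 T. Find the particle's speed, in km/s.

v ≈ 19.5 km/s

For zero net force, qE = qvB, so v = E/B.
v = (942) / (0.0483) = 1.95×10^4 m/s.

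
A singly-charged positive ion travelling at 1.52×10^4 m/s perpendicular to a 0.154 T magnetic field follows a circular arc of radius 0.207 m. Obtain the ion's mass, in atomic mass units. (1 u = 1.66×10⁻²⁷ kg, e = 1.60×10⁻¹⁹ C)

m ≈ 202 u

qvB = mv²/r ⇒ m = qBr/v.
m = (1×1.60×10^-19)(0.154)(0.207) / (1.52×10^4) = 3.36×10^-25 kg = 202 u.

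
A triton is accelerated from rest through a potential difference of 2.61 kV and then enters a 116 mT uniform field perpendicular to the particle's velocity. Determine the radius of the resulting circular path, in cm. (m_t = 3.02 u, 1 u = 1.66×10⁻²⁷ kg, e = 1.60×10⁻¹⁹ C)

r ≈ 11.0 cm

The kinetic energy gained is K = qV = (1×1.60×10^-19)(2610) = 4.18×10^-16 J.
v = √(2K/m) = 4.08×10^5 m/s.
r = mv/(qB) = (5.01×10^-27)(4.08×10^5) / [(1×1.60×10^-19)(0.116)] = 0.110 m.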